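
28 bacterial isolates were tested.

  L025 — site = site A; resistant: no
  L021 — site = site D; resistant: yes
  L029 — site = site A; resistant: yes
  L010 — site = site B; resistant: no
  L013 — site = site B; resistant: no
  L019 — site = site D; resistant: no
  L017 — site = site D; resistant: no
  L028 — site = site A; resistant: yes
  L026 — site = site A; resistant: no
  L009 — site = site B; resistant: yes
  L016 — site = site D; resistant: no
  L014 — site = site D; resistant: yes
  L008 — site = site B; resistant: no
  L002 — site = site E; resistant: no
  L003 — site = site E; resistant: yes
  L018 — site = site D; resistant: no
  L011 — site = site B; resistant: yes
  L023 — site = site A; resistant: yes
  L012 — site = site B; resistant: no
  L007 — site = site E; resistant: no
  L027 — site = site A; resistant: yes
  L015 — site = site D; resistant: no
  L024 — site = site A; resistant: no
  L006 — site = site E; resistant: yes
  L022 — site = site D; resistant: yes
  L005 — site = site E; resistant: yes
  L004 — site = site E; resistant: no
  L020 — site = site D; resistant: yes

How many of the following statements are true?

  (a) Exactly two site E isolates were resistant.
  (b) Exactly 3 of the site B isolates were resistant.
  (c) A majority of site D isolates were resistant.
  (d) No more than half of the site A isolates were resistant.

(a) site E: |A| = 6, |A ∩ B| = 3; needs |A ∩ B| = 2 — false.
(b) site B: |A| = 6, |A ∩ B| = 2; needs |A ∩ B| = 3 — false.
(c) site D: |A| = 9, |A ∩ B| = 4; needs |A ∩ B| > |A ∖ B| — false.
(d) site A: |A| = 7, |A ∩ B| = 4; needs |A ∩ B| ≤ |A ∖ B| — false.

0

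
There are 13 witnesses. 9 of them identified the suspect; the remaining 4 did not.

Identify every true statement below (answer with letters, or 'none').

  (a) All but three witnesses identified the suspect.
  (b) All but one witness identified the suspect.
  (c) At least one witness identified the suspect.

|A| = 13, |A ∩ B| = 9, |A ∖ B| = 4.
(a) |A ∖ B| = 3: fails.
(b) |A ∖ B| = 1: fails.
(c) A ∩ B ≠ ∅ (|A ∩ B| ≥ 1): holds.

(c)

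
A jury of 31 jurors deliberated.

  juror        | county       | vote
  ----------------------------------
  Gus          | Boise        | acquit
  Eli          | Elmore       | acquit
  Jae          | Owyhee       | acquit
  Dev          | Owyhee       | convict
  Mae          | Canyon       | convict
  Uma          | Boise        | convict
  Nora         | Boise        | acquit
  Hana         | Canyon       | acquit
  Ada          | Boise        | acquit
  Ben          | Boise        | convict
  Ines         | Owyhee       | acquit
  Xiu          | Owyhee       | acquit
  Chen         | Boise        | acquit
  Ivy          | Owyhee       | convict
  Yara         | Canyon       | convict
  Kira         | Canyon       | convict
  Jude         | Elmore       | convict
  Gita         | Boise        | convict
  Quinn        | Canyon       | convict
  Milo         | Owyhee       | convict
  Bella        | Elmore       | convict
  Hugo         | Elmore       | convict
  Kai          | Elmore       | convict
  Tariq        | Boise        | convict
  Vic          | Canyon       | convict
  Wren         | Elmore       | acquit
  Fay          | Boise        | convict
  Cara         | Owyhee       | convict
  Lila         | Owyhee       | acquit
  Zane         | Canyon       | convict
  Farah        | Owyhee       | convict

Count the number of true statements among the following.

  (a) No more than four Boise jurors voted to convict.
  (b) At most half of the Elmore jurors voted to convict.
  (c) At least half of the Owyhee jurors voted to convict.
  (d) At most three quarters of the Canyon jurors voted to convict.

(a) Boise: |A| = 9, |A ∩ B| = 5; needs |A ∩ B| ≤ 4 — false.
(b) Elmore: |A| = 6, |A ∩ B| = 4; needs |A ∩ B| ≤ |A ∖ B| — false.
(c) Owyhee: |A| = 9, |A ∩ B| = 5; needs |A ∩ B| ≥ |A ∖ B| — true.
(d) Canyon: |A| = 7, |A ∩ B| = 6; needs |A ∩ B| / |A| ≤ 3/4 — false.

1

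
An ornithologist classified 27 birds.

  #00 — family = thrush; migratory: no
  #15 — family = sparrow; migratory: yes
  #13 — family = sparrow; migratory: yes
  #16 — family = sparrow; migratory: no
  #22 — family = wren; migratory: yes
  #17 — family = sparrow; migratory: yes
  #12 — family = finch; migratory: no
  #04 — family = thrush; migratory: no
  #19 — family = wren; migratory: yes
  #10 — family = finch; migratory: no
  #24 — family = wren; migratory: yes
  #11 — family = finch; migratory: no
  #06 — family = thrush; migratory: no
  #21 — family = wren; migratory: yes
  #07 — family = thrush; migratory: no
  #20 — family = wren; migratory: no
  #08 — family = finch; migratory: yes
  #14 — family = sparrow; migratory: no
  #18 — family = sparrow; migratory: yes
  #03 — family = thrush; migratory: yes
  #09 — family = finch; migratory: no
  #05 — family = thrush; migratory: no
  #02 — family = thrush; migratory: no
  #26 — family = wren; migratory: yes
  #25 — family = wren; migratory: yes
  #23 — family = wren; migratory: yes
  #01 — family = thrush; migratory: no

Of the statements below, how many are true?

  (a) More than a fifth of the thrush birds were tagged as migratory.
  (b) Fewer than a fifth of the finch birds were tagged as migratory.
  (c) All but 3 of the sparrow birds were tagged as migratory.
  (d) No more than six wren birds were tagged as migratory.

(a) thrush: |A| = 8, |A ∩ B| = 1; needs |A ∩ B| / |A| > 1/5 — false.
(b) finch: |A| = 5, |A ∩ B| = 1; needs |A ∩ B| / |A| < 1/5 — false.
(c) sparrow: |A| = 6, |A ∩ B| = 4; needs |A ∖ B| = 3 — false.
(d) wren: |A| = 8, |A ∩ B| = 7; needs |A ∩ B| ≤ 6 — false.

0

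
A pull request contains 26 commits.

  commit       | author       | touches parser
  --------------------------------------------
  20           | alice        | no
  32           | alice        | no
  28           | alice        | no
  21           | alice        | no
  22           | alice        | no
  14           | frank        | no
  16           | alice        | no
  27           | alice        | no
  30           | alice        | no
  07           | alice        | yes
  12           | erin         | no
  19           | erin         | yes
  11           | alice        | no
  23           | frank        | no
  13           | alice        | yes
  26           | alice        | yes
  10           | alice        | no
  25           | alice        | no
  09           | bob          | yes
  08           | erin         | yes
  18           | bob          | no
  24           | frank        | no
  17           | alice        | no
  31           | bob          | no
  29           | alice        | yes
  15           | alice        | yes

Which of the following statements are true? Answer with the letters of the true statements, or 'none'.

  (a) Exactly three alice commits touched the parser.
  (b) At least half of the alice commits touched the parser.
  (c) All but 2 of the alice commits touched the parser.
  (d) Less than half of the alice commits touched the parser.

|A| = 17, |A ∩ B| = 5, |A ∖ B| = 12.
(a) |A ∩ B| = 3: fails.
(b) |A ∩ B| ≥ |A ∖ B|: fails.
(c) |A ∖ B| = 2: fails.
(d) |A ∩ B| < |A ∖ B|: holds.

(d)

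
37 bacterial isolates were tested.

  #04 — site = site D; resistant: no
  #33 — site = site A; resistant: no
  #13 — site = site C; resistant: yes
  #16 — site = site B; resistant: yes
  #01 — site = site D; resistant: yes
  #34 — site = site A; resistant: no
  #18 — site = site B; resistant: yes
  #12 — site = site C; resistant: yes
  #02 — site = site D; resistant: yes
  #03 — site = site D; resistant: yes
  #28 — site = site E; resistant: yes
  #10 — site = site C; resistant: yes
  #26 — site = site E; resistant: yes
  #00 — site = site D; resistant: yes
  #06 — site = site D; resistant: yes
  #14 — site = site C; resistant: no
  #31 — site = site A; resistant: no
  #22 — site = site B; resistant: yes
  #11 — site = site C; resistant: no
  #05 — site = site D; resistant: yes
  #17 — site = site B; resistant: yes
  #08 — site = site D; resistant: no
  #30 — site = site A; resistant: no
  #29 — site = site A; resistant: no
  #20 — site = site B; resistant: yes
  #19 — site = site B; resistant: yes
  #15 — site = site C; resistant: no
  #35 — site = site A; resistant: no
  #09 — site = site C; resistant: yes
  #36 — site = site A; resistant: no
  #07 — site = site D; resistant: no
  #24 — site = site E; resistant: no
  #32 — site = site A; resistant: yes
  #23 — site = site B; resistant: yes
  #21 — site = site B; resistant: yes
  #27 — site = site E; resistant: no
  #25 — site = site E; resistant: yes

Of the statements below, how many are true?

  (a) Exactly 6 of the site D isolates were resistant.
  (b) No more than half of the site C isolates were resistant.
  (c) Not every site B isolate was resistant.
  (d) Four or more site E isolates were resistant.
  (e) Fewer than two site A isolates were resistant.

2

(a) site D: |A| = 9, |A ∩ B| = 6; needs |A ∩ B| = 6 — true.
(b) site C: |A| = 7, |A ∩ B| = 4; needs |A ∩ B| ≤ |A ∖ B| — false.
(c) site B: |A| = 8, |A ∩ B| = 8; needs A ⊄ B (|A ∖ B| ≥ 1) — false.
(d) site E: |A| = 5, |A ∩ B| = 3; needs |A ∩ B| ≥ 4 — false.
(e) site A: |A| = 8, |A ∩ B| = 1; needs |A ∩ B| < 2 — true.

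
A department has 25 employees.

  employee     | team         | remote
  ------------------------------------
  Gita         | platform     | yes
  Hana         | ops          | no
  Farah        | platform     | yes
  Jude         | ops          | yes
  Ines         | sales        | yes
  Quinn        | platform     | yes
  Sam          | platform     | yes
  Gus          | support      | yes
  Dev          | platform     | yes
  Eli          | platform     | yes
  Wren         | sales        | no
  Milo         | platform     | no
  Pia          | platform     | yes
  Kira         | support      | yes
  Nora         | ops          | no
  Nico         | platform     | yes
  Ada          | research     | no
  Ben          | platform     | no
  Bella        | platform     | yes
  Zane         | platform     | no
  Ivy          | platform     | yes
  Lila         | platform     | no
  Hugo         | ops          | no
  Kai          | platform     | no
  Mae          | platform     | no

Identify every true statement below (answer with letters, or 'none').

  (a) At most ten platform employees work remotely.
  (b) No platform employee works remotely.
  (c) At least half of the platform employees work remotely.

|A| = 16, |A ∩ B| = 10, |A ∖ B| = 6.
(a) |A ∩ B| ≤ 10: holds.
(b) A ∩ B = ∅ (|A ∩ B| = 0): fails.
(c) |A ∩ B| ≥ |A ∖ B|: holds.

(a), (c)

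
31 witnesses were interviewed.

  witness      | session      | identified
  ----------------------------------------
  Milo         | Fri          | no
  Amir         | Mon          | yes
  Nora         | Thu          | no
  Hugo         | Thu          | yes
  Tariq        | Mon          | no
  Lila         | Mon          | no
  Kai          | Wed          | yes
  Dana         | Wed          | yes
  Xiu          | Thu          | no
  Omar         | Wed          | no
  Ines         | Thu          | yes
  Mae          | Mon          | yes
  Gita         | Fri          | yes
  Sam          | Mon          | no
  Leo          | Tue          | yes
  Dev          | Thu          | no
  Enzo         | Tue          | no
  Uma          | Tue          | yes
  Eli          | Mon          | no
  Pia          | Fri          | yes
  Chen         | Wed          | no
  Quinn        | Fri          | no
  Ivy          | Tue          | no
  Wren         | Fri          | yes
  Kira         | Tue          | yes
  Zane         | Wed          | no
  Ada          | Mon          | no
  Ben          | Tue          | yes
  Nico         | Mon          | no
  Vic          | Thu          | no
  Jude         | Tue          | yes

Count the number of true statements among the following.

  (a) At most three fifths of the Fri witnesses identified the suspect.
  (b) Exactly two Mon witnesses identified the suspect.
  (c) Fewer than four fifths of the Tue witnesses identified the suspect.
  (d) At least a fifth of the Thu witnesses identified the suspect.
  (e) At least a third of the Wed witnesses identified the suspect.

(a) Fri: |A| = 5, |A ∩ B| = 3; needs |A ∩ B| / |A| ≤ 3/5 — true.
(b) Mon: |A| = 8, |A ∩ B| = 2; needs |A ∩ B| = 2 — true.
(c) Tue: |A| = 7, |A ∩ B| = 5; needs |A ∩ B| / |A| < 4/5 — true.
(d) Thu: |A| = 6, |A ∩ B| = 2; needs |A ∩ B| / |A| ≥ 1/5 — true.
(e) Wed: |A| = 5, |A ∩ B| = 2; needs |A ∩ B| / |A| ≥ 1/3 — true.

5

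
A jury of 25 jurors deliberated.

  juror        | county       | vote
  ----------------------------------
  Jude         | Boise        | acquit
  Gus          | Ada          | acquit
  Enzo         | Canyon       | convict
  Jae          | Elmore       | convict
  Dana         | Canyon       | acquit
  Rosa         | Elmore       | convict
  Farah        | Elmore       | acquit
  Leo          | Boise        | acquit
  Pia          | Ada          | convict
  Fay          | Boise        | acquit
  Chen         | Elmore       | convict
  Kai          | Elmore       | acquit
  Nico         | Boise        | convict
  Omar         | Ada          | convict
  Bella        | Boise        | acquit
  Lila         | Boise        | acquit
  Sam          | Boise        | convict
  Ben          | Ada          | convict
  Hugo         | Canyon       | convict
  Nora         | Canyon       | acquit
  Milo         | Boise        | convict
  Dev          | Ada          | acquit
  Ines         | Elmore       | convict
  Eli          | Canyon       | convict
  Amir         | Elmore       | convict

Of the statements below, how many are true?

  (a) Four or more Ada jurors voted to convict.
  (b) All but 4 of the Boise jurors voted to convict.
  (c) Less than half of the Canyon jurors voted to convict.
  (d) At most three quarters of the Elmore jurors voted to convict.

1

(a) Ada: |A| = 5, |A ∩ B| = 3; needs |A ∩ B| ≥ 4 — false.
(b) Boise: |A| = 8, |A ∩ B| = 3; needs |A ∖ B| = 4 — false.
(c) Canyon: |A| = 5, |A ∩ B| = 3; needs |A ∩ B| < |A ∖ B| — false.
(d) Elmore: |A| = 7, |A ∩ B| = 5; needs |A ∩ B| / |A| ≤ 3/4 — true.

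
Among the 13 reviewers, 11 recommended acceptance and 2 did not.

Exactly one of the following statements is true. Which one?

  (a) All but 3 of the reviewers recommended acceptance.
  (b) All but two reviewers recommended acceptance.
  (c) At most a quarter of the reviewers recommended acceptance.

(b)

|A| = 13, |A ∩ B| = 11, |A ∖ B| = 2.
(a) requires |A ∖ B| = 3: false.
(b) requires |A ∖ B| = 2: true.
(c) requires |A ∩ B| / |A| ≤ 1/4: false.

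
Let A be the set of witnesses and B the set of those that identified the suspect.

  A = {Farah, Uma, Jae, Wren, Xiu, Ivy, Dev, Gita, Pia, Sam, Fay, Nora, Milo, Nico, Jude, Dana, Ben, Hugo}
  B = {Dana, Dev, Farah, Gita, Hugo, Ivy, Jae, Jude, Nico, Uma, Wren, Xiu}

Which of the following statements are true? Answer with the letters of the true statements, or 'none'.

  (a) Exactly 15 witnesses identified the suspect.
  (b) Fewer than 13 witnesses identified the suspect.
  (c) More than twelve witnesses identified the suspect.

(b)

|A| = 18, |A ∩ B| = 12, |A ∖ B| = 6.
(a) |A ∩ B| = 15: fails.
(b) |A ∩ B| < 13: holds.
(c) |A ∩ B| > 12: fails.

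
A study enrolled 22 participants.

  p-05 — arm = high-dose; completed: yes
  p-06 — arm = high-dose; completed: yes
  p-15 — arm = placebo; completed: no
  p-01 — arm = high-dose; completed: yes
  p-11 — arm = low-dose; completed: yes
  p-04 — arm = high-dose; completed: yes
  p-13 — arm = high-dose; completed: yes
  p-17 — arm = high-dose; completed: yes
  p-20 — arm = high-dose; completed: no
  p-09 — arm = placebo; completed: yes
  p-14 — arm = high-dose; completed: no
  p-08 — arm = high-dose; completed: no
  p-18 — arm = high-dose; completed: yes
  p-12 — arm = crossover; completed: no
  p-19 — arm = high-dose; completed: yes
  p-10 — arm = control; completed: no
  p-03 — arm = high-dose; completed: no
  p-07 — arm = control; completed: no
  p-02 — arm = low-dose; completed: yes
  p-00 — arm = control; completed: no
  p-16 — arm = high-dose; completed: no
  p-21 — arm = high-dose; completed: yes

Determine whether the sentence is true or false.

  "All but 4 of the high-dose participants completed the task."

False

The determiner here denotes the relation: |A ∖ B| = 4.
A (the restrictor) = {p-05, p-06, p-01, p-04, p-13, p-17, p-20, p-14, p-08, p-18, p-19, p-03, p-16, p-21}, |A| = 14.
A ∖ B = {p-20, p-14, p-08, p-03, p-16}, so |A ∖ B| = 5.
|A ∖ B| = 5, so the statement is false.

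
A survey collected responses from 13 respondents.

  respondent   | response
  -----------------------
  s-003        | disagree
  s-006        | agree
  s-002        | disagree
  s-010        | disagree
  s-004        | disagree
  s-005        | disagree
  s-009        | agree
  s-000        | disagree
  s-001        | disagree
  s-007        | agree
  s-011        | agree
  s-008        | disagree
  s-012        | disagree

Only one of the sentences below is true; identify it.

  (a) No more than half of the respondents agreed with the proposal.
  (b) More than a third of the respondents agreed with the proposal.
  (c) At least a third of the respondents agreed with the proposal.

|A| = 13, |A ∩ B| = 4, |A ∖ B| = 9.
(a) requires |A ∩ B| ≤ |A ∖ B|: true.
(b) requires |A ∩ B| / |A| > 1/3: false.
(c) requires |A ∩ B| / |A| ≥ 1/3: false.

(a)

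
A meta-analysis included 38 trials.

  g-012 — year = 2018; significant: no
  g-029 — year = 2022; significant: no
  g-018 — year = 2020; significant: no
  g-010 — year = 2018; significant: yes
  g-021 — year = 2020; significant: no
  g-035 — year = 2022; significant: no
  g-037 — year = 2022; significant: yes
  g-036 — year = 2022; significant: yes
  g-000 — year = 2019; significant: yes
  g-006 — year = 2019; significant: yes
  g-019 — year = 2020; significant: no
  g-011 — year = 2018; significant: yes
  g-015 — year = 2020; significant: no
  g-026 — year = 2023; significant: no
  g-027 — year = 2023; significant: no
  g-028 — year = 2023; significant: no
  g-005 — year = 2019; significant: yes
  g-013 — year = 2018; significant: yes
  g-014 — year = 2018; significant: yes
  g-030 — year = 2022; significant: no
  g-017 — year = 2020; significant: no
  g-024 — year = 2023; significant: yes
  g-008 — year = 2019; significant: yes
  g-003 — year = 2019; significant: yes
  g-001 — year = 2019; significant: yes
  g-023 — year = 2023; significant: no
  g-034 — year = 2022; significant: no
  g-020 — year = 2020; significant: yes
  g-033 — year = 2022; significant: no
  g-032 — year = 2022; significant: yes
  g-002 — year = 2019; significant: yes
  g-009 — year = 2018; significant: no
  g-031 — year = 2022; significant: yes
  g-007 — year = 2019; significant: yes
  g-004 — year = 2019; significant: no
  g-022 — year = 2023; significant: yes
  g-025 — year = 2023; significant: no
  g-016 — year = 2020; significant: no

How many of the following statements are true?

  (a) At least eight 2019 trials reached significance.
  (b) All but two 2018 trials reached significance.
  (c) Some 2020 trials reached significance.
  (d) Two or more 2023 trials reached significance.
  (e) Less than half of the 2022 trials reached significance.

(a) 2019: |A| = 9, |A ∩ B| = 8; needs |A ∩ B| ≥ 8 — true.
(b) 2018: |A| = 6, |A ∩ B| = 4; needs |A ∖ B| = 2 — true.
(c) 2020: |A| = 7, |A ∩ B| = 1; needs A ∩ B ≠ ∅ (|A ∩ B| ≥ 1) — true.
(d) 2023: |A| = 7, |A ∩ B| = 2; needs |A ∩ B| ≥ 2 — true.
(e) 2022: |A| = 9, |A ∩ B| = 4; needs |A ∩ B| < |A ∖ B| — true.

5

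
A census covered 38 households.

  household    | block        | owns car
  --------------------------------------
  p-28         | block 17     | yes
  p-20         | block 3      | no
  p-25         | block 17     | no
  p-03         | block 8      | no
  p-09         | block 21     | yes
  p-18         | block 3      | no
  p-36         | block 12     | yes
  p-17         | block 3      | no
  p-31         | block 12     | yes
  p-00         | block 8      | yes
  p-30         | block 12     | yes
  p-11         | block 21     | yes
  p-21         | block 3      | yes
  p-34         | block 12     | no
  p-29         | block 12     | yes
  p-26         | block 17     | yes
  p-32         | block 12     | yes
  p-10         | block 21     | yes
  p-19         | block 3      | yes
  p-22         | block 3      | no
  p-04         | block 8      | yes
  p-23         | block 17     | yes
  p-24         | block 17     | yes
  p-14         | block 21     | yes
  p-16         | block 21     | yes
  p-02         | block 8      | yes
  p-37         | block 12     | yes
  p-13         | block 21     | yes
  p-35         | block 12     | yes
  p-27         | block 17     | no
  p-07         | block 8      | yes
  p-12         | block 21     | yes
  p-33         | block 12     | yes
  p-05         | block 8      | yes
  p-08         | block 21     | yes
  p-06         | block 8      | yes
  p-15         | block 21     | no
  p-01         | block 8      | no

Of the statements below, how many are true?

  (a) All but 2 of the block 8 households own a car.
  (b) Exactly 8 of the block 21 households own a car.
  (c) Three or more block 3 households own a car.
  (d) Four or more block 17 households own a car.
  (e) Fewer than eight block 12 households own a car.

3

(a) block 8: |A| = 8, |A ∩ B| = 6; needs |A ∖ B| = 2 — true.
(b) block 21: |A| = 9, |A ∩ B| = 8; needs |A ∩ B| = 8 — true.
(c) block 3: |A| = 6, |A ∩ B| = 2; needs |A ∩ B| ≥ 3 — false.
(d) block 17: |A| = 6, |A ∩ B| = 4; needs |A ∩ B| ≥ 4 — true.
(e) block 12: |A| = 9, |A ∩ B| = 8; needs |A ∩ B| < 8 — false.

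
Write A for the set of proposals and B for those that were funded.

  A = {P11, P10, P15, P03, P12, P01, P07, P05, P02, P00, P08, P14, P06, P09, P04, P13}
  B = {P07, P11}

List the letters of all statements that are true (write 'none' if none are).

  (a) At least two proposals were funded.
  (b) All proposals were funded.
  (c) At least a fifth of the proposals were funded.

(a)

|A| = 16, |A ∩ B| = 2, |A ∖ B| = 14.
(a) |A ∩ B| ≥ 2: holds.
(b) A ⊆ B, i.e. every element of A is in B (|A ∖ B| = 0): fails.
(c) |A ∩ B| / |A| ≥ 1/5: fails.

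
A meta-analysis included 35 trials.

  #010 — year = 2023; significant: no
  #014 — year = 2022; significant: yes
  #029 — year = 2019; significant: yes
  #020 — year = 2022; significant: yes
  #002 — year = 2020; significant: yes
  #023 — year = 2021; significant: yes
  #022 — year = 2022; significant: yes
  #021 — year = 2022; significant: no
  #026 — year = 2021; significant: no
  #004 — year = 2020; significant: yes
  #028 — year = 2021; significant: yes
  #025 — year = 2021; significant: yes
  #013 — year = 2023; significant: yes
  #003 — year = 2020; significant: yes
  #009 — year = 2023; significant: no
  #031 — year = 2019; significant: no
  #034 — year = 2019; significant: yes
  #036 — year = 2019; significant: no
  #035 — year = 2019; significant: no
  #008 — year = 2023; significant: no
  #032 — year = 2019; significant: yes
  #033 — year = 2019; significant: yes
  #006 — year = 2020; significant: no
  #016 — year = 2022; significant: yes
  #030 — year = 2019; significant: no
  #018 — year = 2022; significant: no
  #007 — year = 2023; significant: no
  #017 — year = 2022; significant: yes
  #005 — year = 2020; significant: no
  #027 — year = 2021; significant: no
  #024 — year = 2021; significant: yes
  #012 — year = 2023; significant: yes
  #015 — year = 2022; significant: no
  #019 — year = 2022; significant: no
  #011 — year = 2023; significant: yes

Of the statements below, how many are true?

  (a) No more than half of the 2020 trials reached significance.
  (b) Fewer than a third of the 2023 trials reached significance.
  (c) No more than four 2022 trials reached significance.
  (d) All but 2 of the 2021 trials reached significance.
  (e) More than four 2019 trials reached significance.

(a) 2020: |A| = 5, |A ∩ B| = 3; needs |A ∩ B| ≤ |A ∖ B| — false.
(b) 2023: |A| = 7, |A ∩ B| = 3; needs |A ∩ B| / |A| < 1/3 — false.
(c) 2022: |A| = 9, |A ∩ B| = 5; needs |A ∩ B| ≤ 4 — false.
(d) 2021: |A| = 6, |A ∩ B| = 4; needs |A ∖ B| = 2 — true.
(e) 2019: |A| = 8, |A ∩ B| = 4; needs |A ∩ B| > 4 — false.

1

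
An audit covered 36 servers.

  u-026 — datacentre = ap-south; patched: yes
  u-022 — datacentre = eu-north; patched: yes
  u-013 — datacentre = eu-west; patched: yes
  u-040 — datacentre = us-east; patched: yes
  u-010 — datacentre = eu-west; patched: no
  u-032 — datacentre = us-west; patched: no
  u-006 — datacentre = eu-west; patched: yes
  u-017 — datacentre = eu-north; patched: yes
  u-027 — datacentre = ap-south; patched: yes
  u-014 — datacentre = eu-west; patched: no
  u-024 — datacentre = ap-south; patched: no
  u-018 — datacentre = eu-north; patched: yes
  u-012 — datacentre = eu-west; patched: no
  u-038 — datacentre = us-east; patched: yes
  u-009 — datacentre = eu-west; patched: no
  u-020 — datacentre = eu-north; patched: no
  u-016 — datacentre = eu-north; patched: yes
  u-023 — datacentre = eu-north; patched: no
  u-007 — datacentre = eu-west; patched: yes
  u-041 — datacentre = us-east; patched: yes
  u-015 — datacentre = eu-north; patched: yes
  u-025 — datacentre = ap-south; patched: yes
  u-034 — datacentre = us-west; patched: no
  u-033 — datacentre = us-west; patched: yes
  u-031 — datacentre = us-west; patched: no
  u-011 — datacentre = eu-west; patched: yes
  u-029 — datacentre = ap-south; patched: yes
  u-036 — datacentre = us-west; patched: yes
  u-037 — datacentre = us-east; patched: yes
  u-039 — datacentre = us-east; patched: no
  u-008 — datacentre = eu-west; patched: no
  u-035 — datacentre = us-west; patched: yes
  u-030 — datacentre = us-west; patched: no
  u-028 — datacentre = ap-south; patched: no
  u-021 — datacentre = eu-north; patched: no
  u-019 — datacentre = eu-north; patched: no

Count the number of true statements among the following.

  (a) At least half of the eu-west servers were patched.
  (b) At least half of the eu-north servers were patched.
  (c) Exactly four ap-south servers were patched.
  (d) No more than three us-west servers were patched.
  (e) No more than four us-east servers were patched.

4

(a) eu-west: |A| = 9, |A ∩ B| = 4; needs |A ∩ B| ≥ |A ∖ B| — false.
(b) eu-north: |A| = 9, |A ∩ B| = 5; needs |A ∩ B| ≥ |A ∖ B| — true.
(c) ap-south: |A| = 6, |A ∩ B| = 4; needs |A ∩ B| = 4 — true.
(d) us-west: |A| = 7, |A ∩ B| = 3; needs |A ∩ B| ≤ 3 — true.
(e) us-east: |A| = 5, |A ∩ B| = 4; needs |A ∩ B| ≤ 4 — true.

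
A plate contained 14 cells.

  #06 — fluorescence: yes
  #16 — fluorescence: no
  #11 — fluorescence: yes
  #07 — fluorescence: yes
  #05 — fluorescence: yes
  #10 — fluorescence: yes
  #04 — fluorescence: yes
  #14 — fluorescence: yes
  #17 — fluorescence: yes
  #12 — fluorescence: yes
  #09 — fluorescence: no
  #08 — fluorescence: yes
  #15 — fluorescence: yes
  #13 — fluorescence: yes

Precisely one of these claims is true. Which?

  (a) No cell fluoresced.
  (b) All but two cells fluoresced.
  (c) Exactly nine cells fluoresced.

(b)

|A| = 14, |A ∩ B| = 12, |A ∖ B| = 2.
(a) requires A ∩ B = ∅ (|A ∩ B| = 0): false.
(b) requires |A ∖ B| = 2: true.
(c) requires |A ∩ B| = 9: false.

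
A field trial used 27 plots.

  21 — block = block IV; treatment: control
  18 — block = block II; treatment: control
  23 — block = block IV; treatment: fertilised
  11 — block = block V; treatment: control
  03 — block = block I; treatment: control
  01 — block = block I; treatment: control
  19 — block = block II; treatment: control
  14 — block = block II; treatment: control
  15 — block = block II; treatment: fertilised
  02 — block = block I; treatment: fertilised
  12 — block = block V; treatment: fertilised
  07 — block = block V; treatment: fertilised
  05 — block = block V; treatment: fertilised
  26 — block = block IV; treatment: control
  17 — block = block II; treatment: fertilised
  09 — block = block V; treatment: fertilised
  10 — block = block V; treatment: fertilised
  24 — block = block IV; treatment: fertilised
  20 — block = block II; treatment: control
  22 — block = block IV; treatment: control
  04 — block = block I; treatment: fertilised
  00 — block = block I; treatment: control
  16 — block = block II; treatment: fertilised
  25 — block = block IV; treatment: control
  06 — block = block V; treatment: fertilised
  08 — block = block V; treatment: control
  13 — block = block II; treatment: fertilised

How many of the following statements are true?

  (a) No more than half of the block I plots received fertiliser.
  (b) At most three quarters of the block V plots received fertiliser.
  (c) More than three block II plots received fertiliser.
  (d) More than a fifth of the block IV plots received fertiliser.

(a) block I: |A| = 5, |A ∩ B| = 2; needs |A ∩ B| ≤ |A ∖ B| — true.
(b) block V: |A| = 8, |A ∩ B| = 6; needs |A ∩ B| / |A| ≤ 3/4 — true.
(c) block II: |A| = 8, |A ∩ B| = 4; needs |A ∩ B| > 3 — true.
(d) block IV: |A| = 6, |A ∩ B| = 2; needs |A ∩ B| / |A| > 1/5 — true.

4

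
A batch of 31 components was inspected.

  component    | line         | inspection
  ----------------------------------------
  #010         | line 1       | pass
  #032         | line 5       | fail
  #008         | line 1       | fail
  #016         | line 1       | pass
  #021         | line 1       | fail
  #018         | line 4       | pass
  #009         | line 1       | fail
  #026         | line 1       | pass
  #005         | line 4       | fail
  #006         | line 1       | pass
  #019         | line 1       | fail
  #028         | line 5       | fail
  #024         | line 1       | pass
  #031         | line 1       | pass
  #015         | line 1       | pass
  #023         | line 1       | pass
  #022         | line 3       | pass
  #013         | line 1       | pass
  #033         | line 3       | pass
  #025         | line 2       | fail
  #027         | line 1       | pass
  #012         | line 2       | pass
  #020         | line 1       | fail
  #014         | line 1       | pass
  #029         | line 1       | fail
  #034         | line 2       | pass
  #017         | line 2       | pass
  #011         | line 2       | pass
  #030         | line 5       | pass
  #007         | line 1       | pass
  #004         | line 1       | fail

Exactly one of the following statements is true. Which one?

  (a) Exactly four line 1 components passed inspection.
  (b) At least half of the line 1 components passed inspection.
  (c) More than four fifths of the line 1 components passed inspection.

|A| = 19, |A ∩ B| = 12, |A ∖ B| = 7.
(a) requires |A ∩ B| = 4: false.
(b) requires |A ∩ B| ≥ |A ∖ B|: true.
(c) requires |A ∩ B| / |A| > 4/5: false.

(b)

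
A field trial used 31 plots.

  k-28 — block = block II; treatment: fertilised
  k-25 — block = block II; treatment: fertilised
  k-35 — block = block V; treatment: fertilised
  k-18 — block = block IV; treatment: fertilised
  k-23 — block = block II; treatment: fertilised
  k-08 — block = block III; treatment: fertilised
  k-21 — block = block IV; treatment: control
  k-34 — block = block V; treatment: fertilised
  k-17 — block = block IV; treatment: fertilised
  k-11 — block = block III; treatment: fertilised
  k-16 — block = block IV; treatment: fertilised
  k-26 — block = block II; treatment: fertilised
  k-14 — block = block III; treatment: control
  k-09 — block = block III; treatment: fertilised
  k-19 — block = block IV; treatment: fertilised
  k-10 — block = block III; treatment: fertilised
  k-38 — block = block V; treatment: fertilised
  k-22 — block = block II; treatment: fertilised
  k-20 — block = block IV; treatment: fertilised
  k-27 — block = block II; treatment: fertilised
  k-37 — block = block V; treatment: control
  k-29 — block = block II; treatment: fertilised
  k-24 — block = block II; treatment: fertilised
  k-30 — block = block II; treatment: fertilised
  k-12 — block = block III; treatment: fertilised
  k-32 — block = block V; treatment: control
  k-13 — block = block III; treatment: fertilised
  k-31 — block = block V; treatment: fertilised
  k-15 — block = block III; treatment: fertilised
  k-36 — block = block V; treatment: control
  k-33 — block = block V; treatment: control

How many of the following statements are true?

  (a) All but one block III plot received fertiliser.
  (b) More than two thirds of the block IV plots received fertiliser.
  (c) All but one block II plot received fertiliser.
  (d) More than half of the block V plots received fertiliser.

(a) block III: |A| = 8, |A ∩ B| = 7; needs |A ∖ B| = 1 — true.
(b) block IV: |A| = 6, |A ∩ B| = 5; needs |A ∩ B| / |A| > 2/3 — true.
(c) block II: |A| = 9, |A ∩ B| = 9; needs |A ∖ B| = 1 — false.
(d) block V: |A| = 8, |A ∩ B| = 4; needs |A ∩ B| > |A ∖ B| — false.

2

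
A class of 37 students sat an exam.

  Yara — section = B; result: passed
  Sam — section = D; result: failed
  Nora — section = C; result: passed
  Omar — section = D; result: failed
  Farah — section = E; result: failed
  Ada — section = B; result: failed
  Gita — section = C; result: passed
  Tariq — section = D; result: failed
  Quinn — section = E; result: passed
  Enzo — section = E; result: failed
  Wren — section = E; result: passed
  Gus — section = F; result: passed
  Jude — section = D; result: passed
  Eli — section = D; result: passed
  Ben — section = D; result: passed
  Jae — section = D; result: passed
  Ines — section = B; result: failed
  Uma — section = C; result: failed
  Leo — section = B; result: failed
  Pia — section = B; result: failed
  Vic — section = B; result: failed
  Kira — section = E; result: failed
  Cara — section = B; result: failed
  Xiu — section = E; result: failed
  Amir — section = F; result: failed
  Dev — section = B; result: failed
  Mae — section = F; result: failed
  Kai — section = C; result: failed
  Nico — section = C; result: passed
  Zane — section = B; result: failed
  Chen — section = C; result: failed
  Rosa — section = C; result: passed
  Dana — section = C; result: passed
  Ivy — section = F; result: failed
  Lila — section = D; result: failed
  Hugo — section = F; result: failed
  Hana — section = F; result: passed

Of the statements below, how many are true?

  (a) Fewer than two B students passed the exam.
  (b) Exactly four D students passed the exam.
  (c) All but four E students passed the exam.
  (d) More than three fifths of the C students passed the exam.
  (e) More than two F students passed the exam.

(a) B: |A| = 9, |A ∩ B| = 1; needs |A ∩ B| < 2 — true.
(b) D: |A| = 8, |A ∩ B| = 4; needs |A ∩ B| = 4 — true.
(c) E: |A| = 6, |A ∩ B| = 2; needs |A ∖ B| = 4 — true.
(d) C: |A| = 8, |A ∩ B| = 5; needs |A ∩ B| / |A| > 3/5 — true.
(e) F: |A| = 6, |A ∩ B| = 2; needs |A ∩ B| > 2 — false.

4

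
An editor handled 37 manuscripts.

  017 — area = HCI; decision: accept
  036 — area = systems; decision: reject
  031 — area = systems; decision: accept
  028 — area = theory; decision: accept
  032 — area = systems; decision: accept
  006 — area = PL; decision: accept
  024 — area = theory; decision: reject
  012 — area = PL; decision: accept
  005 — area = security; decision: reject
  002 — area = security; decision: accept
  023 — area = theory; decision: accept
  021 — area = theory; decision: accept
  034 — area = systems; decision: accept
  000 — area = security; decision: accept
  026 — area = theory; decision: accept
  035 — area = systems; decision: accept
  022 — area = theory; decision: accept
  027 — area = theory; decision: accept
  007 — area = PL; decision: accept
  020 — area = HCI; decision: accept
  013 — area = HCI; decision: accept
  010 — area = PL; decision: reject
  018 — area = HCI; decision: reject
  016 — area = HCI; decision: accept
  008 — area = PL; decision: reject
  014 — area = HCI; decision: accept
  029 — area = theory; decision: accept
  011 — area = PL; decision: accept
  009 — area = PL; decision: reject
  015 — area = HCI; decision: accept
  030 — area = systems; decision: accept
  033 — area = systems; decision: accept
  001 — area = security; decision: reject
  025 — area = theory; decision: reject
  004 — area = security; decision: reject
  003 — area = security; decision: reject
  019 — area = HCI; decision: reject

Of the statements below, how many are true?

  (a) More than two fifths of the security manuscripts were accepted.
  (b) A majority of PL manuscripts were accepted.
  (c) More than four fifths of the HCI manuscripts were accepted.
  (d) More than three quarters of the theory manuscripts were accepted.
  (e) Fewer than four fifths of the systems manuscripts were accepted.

2

(a) security: |A| = 6, |A ∩ B| = 2; needs |A ∩ B| / |A| > 2/5 — false.
(b) PL: |A| = 7, |A ∩ B| = 4; needs |A ∩ B| > |A ∖ B| — true.
(c) HCI: |A| = 8, |A ∩ B| = 6; needs |A ∩ B| / |A| > 4/5 — false.
(d) theory: |A| = 9, |A ∩ B| = 7; needs |A ∩ B| / |A| > 3/4 — true.
(e) systems: |A| = 7, |A ∩ B| = 6; needs |A ∩ B| / |A| < 4/5 — false.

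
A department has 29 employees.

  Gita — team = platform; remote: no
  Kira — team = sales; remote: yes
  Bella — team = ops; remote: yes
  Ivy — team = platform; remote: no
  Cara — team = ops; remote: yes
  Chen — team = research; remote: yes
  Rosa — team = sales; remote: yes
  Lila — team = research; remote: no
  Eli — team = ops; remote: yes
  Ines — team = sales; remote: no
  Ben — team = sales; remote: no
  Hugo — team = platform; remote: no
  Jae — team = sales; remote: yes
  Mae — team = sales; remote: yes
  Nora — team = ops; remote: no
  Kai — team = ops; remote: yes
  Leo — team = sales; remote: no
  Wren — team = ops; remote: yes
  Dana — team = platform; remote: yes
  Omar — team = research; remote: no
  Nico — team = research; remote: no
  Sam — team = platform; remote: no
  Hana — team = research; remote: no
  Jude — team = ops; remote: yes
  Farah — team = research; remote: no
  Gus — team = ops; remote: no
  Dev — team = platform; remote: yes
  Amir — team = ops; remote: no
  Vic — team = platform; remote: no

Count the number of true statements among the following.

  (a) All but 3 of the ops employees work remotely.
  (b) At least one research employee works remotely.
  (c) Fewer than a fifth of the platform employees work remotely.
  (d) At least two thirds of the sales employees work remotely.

(a) ops: |A| = 9, |A ∩ B| = 6; needs |A ∖ B| = 3 — true.
(b) research: |A| = 6, |A ∩ B| = 1; needs A ∩ B ≠ ∅ (|A ∩ B| ≥ 1) — true.
(c) platform: |A| = 7, |A ∩ B| = 2; needs |A ∩ B| / |A| < 1/5 — false.
(d) sales: |A| = 7, |A ∩ B| = 4; needs |A ∩ B| / |A| ≥ 2/3 — false.

2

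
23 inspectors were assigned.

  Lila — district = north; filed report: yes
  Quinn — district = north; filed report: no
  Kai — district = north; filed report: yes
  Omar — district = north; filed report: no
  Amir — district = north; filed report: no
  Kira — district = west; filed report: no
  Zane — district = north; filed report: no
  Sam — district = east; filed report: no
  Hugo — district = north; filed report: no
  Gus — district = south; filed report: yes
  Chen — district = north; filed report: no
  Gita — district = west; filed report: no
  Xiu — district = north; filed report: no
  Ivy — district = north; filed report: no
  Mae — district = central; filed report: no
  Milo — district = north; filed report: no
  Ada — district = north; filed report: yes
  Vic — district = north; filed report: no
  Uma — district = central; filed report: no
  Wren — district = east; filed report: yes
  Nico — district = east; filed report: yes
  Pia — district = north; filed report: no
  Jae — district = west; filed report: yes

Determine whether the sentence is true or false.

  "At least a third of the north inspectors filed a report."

Truth condition: |A ∩ B| / |A| ≥ 1/3.
A (the restrictor) = {Lila, Quinn, Kai, Omar, Amir, Zane, Hugo, Chen, Xiu, Ivy, Milo, Ada, Vic, Pia}, |A| = 14.
A ∩ B = {Lila, Kai, Ada}, so |A ∩ B| = 3.
A ∖ B = {Quinn, Omar, Amir, Zane, Hugo, Chen, Xiu, Ivy, Milo, Vic, Pia}, so |A ∖ B| = 11.
|A ∩ B|/|A| = 3/14, so the statement is false.

False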